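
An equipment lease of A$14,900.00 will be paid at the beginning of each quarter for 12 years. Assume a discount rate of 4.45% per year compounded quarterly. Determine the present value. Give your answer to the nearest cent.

This is an annuity due: 48 payments of A$14,900.00 at the beginning of each quarter.
Periodic rate r = 0.0445/4 per quarter; n is counted in quarters.
PV = PMT × [(1 − (1+r)^−n)/r] × (1+r) = 14,900 × [1 − (1+r)^−48] / r × (1+r) = A$557,959.47

A$557,959.47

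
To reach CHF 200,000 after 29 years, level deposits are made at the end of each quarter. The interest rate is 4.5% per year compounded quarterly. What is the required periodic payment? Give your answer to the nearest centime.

Level ordinary annuity; solve FV = PMT × [((1+r)^n − 1)/r] for PMT.
Periodic rate r = 0.045/4 per quarter; n is counted in quarters.
With n = 116: PMT = 200,000 / ([((1+r)^n − 1)/r]) = CHF 845.57

CHF 845.57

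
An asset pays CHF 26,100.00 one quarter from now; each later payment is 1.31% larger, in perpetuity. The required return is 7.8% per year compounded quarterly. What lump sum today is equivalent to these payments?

Periodic rate r = 0.078/4 per quarter.
Growing perpetuity (Gordon): PV = PMT₁ / (r − g) = 26,100 / (r − 0.0131) = CHF 4,078,125.00.

CHF 4,078,125.00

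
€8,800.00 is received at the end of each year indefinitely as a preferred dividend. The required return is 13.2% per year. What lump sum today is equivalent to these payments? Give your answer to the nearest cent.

€66,666.67

Periodic rate r = 0.132 per year.
Level perpetuity: PV = PMT / r = 8,800 / (0.132) = €66,666.67.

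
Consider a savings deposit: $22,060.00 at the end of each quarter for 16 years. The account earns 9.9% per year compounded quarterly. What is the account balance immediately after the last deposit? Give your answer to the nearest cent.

This is an ordinary annuity: 64 deposits of $22,060.00 at the end of each quarter.
Periodic rate r = 0.099/4 per quarter; n is counted in quarters.
FV = PMT × [((1+r)^n − 1)/r] = 22,060 × [(1+r)^64 − 1] / r = $3,370,335.43

$3,370,335.43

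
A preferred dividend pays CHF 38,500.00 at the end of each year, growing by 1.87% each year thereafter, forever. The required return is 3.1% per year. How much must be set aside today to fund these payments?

CHF 3,130,081.30

Periodic rate r = 0.031 per year.
Growing perpetuity (Gordon): PV = PMT₁ / (r − g) = 38,500 / (r − 0.0187) = CHF 3,130,081.30.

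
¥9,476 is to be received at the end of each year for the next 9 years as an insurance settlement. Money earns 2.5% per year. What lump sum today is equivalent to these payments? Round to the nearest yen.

¥75,532

This is an ordinary annuity: 9 payments of ¥9,476 at the end of each year.
Periodic rate r = 0.025 per year.
PV = PMT × [(1 − (1+r)^−n)/r] = 9,476 × [1 − (1+r)^−9] / r = ¥75,532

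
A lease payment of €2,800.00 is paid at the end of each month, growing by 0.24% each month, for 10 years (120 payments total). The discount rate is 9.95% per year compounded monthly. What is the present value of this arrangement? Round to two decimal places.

€240,010.61

Periodic rate r = 0.0995/12 per month; n is counted in months.
Growing ordinary annuity: PV = PMT₁ × [1 − ((1+g)/(1+r))^n] / (r − g) = 2,800 × [1 − ((1+0.0024)/(1+r))^120] / (r − 0.0024) = €240,010.61.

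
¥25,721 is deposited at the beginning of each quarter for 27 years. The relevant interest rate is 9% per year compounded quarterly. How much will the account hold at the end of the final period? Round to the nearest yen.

¥11,755,418

This is an annuity due: 108 deposits of ¥25,721 at the beginning of each quarter.
Periodic rate r = 0.09/4 per quarter; n is counted in quarters.
FV = PMT × [((1+r)^n − 1)/r] × (1+r) = 25,721 × [(1+r)^108 − 1] / r × (1+r) = ¥11,755,418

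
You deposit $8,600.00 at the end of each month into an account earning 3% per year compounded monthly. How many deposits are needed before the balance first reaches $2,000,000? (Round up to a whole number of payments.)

Periodic rate r = 0.03/12 per month; n is counted in months.
Ordinary annuity FV: 2,000,000 = 8,600 × [((1+r)^n − 1)/r].
(1+r)^n = 1 + 2,000,000 × r / 8,600, so n = ln(1 + 2,000,000·r/8,600) / ln(1+r) = 183.55.
Round up to a whole number of payments: n = 184.

184 payments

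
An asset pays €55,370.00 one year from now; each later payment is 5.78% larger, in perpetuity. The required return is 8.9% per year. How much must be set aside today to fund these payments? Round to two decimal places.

Periodic rate r = 0.089 per year.
Growing perpetuity (Gordon): PV = PMT₁ / (r − g) = 55,370 / (r − 0.0578) = €1,774,679.49.

€1,774,679.49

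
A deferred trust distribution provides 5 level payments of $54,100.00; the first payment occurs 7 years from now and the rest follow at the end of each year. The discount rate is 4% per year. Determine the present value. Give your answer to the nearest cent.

$190,342.19

Ordinary annuity of 5 payments, first payment at period 7.
Periodic rate r = 0.04 per year.
The ordinary-annuity PV formula values the stream one period before the first payment (period 6); discount that back 6 periods:
PV₀ = 54,100 × [1 − (1+r)^−5] / r × (1+r)^−6 = $190,342.19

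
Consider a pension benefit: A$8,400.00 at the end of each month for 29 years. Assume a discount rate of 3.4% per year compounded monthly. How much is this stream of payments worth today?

A$1,857,131.89

This is an ordinary annuity: 348 payments of A$8,400.00 at the end of each month.
Periodic rate r = 0.034/12 per month; n is counted in months.
PV = PMT × [(1 − (1+r)^−n)/r] = 8,400 × [1 − (1+r)^−348] / r = A$1,857,131.89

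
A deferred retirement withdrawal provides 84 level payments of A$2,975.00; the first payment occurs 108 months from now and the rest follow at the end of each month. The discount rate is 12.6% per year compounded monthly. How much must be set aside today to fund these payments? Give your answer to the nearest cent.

A$54,128.64

Ordinary annuity of 84 payments, first payment at period 108.
Periodic rate r = 0.126/12 per month; n is counted in months.
The ordinary-annuity PV formula values the stream one period before the first payment (period 107); discount that back 107 periods:
PV₀ = 2,975 × [1 − (1+r)^−84] / r × (1+r)^−107 = A$54,128.64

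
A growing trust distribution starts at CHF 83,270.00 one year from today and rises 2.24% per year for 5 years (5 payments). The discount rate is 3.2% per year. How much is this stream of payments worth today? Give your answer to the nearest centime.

CHF 396,003.56

Periodic rate r = 0.032 per year.
Growing ordinary annuity: PV = PMT₁ × [1 − ((1+g)/(1+r))^n] / (r − g) = 83,270 × [1 − ((1+0.0224)/(1+r))^5] / (r − 0.0224) = CHF 396,003.56.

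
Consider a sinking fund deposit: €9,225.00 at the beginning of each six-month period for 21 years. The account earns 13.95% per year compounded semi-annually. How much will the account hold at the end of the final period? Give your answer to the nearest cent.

€2,260,449.75

This is an annuity due: 42 deposits of €9,225.00 at the beginning of each six-month period.
Periodic rate r = 0.1395/2 per half-year; n is counted in half-years.
FV = PMT × [((1+r)^n − 1)/r] × (1+r) = 9,225 × [(1+r)^42 − 1] / r × (1+r) = €2,260,449.75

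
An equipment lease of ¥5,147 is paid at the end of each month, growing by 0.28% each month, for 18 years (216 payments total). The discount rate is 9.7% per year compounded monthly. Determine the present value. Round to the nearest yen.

¥661,076

Periodic rate r = 0.097/12 per month; n is counted in months.
Growing ordinary annuity: PV = PMT₁ × [1 − ((1+g)/(1+r))^n] / (r − g) = 5,147 × [1 − ((1+0.0028)/(1+r))^216] / (r − 0.0028) = ¥661,076.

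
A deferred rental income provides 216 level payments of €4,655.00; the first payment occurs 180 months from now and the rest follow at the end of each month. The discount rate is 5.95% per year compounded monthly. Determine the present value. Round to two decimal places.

Ordinary annuity of 216 payments, first payment at period 180.
Periodic rate r = 0.0595/12 per month; n is counted in months.
The ordinary-annuity PV formula values the stream one period before the first payment (period 179); discount that back 179 periods:
PV₀ = 4,655 × [1 − (1+r)^−216] / r × (1+r)^−179 = €254,254.08

€254,254.08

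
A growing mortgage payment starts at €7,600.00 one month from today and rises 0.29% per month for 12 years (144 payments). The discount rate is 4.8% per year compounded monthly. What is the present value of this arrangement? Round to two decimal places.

€1,008,912.13

Periodic rate r = 0.048/12 per month; n is counted in months.
Growing ordinary annuity: PV = PMT₁ × [1 − ((1+g)/(1+r))^n] / (r − g) = 7,600 × [1 − ((1+0.0029)/(1+r))^144] / (r − 0.0029) = €1,008,912.13.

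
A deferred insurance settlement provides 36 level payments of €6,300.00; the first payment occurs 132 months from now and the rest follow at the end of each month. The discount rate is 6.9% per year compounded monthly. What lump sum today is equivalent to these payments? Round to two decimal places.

€96,416.63

Ordinary annuity of 36 payments, first payment at period 132.
Periodic rate r = 0.069/12 per month; n is counted in months.
The ordinary-annuity PV formula values the stream one period before the first payment (period 131); discount that back 131 periods:
PV₀ = 6,300 × [1 − (1+r)^−36] / r × (1+r)^−131 = €96,416.63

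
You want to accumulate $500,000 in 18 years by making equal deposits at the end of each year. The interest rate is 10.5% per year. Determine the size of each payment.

$10,431.51

Level ordinary annuity; solve FV = PMT × [((1+r)^n − 1)/r] for PMT.
Periodic rate r = 0.105 per year.
With n = 18: PMT = 500,000 / ([((1+r)^n − 1)/r]) = $10,431.51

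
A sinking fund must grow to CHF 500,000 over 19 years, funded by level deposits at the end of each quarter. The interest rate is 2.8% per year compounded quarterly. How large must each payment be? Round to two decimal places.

CHF 5,005.85

Level ordinary annuity; solve FV = PMT × [((1+r)^n − 1)/r] for PMT.
Periodic rate r = 0.028/4 per quarter; n is counted in quarters.
With n = 76: PMT = 500,000 / ([((1+r)^n − 1)/r]) = CHF 5,005.85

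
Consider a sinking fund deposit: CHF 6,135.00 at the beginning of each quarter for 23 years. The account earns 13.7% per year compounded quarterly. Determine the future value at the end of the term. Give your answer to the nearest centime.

This is an annuity due: 92 deposits of CHF 6,135.00 at the beginning of each quarter.
Periodic rate r = 0.137/4 per quarter; n is counted in quarters.
FV = PMT × [((1+r)^n − 1)/r] × (1+r) = 6,135 × [(1+r)^92 − 1] / r × (1+r) = CHF 3,919,883.45

CHF 3,919,883.45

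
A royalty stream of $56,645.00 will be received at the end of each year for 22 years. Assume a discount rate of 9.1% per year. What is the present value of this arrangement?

This is an ordinary annuity: 22 payments of $56,645.00 at the end of each year.
Periodic rate r = 0.091 per year.
PV = PMT × [(1 − (1+r)^−n)/r] = 56,645 × [1 − (1+r)^−22] / r = $530,855.61

$530,855.61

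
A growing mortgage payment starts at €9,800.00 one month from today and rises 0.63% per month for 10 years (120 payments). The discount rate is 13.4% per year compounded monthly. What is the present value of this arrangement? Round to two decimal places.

Periodic rate r = 0.134/12 per month; n is counted in months.
Growing ordinary annuity: PV = PMT₁ × [1 − ((1+g)/(1+r))^n] / (r − g) = 9,800 × [1 − ((1+0.0063)/(1+r))^120] / (r − 0.0063) = €885,041.97.

€885,041.97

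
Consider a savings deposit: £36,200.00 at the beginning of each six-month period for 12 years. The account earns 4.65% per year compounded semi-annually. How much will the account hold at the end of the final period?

This is an annuity due: 24 deposits of £36,200.00 at the beginning of each six-month period.
Periodic rate r = 0.0465/2 per half-year; n is counted in half-years.
FV = PMT × [((1+r)^n − 1)/r] × (1+r) = 36,200 × [(1+r)^24 − 1] / r × (1+r) = £1,172,665.99

£1,172,665.99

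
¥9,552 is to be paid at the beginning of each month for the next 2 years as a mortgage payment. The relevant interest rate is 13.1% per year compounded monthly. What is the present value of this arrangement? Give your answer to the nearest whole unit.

¥202,911

This is an annuity due: 24 payments of ¥9,552 at the beginning of each month.
Periodic rate r = 0.131/12 per month; n is counted in months.
PV = PMT × [(1 − (1+r)^−n)/r] × (1+r) = 9,552 × [1 − (1+r)^−24] / r × (1+r) = ¥202,911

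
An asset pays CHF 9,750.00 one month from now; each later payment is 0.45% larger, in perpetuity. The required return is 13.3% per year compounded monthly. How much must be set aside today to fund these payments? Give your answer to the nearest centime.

Periodic rate r = 0.133/12 per month.
Growing perpetuity (Gordon): PV = PMT₁ / (r − g) = 9,750 / (r − 0.0045) = CHF 1,481,012.66.

CHF 1,481,012.66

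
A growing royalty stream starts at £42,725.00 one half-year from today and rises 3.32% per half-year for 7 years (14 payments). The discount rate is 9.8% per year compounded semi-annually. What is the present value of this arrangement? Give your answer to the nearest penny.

£517,612.75

Periodic rate r = 0.098/2 per half-year; n is counted in half-years.
Growing ordinary annuity: PV = PMT₁ × [1 − ((1+g)/(1+r))^n] / (r − g) = 42,725 × [1 − ((1+0.0332)/(1+r))^14] / (r − 0.0332) = £517,612.75.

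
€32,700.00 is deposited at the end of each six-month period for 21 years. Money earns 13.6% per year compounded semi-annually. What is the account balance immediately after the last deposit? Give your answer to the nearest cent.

This is an ordinary annuity: 42 deposits of €32,700.00 at the end of each six-month period.
Periodic rate r = 0.136/2 per half-year; n is counted in half-years.
FV = PMT × [((1+r)^n − 1)/r] = 32,700 × [(1+r)^42 − 1] / r = €7,140,459.69

€7,140,459.69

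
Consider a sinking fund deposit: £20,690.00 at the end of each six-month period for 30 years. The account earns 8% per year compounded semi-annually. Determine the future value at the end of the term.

This is an ordinary annuity: 60 deposits of £20,690.00 at the end of each six-month period.
Periodic rate r = 0.08/2 per half-year; n is counted in half-years.
FV = PMT × [((1+r)^n − 1)/r] = 20,690 × [(1+r)^60 − 1] / r = £4,924,027.28

£4,924,027.28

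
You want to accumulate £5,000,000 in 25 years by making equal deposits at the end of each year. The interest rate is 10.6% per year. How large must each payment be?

£46,438.11

Level ordinary annuity; solve FV = PMT × [((1+r)^n − 1)/r] for PMT.
Periodic rate r = 0.106 per year.
With n = 25: PMT = 5,000,000 / ([((1+r)^n − 1)/r]) = £46,438.11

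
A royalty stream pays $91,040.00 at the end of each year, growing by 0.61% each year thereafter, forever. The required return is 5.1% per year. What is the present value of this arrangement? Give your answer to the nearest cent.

Periodic rate r = 0.051 per year.
Growing perpetuity (Gordon): PV = PMT₁ / (r − g) = 91,040 / (r − 0.0061) = $2,027,616.93.

$2,027,616.93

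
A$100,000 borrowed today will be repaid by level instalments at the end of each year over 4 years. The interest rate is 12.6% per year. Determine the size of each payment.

Level ordinary annuity; solve PV = PMT × [(1 − (1+r)^−n)/r] for PMT.
Periodic rate r = 0.126 per year.
With n = 4: PMT = 100,000 / ([(1 − (1+r)^−n)/r]) = A$33,340.41

A$33,340.41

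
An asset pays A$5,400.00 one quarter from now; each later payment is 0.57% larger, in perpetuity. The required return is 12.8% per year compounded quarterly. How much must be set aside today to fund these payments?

Periodic rate r = 0.128/4 per quarter.
Growing perpetuity (Gordon): PV = PMT₁ / (r − g) = 5,400 / (r − 0.0057) = A$205,323.19.

A$205,323.19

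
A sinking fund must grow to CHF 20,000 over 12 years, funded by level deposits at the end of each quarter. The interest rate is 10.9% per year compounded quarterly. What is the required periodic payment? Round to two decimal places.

CHF 206.86

Level ordinary annuity; solve FV = PMT × [((1+r)^n − 1)/r] for PMT.
Periodic rate r = 0.109/4 per quarter; n is counted in quarters.
With n = 48: PMT = 20,000 / ([((1+r)^n − 1)/r]) = CHF 206.86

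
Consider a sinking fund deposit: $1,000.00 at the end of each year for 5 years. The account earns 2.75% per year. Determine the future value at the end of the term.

$5,282.67

This is an ordinary annuity: 5 deposits of $1,000.00 at the end of each year.
Periodic rate r = 0.0275 per year.
FV = PMT × [((1+r)^n − 1)/r] = 1,000 × [(1+r)^5 − 1] / r = $5,282.67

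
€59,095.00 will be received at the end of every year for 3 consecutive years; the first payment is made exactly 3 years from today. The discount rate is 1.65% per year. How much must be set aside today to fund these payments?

Ordinary annuity of 3 payments, first payment at period 3.
Periodic rate r = 0.0165 per year.
The ordinary-annuity PV formula values the stream one period before the first payment (period 2); discount that back 2 periods:
PV₀ = 59,095 × [1 − (1+r)^−3] / r × (1+r)^−2 = €166,066.19

€166,066.19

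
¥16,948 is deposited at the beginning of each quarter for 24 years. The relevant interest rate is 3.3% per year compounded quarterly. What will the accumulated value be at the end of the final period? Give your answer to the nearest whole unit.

¥2,486,839

This is an annuity due: 96 deposits of ¥16,948 at the beginning of each quarter.
Periodic rate r = 0.033/4 per quarter; n is counted in quarters.
FV = PMT × [((1+r)^n − 1)/r] × (1+r) = 16,948 × [(1+r)^96 − 1] / r × (1+r) = ¥2,486,839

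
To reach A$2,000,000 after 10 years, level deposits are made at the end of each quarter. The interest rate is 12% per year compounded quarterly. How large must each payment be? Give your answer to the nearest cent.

A$26,524.76

Level ordinary annuity; solve FV = PMT × [((1+r)^n − 1)/r] for PMT.
Periodic rate r = 0.12/4 per quarter; n is counted in quarters.
With n = 40: PMT = 2,000,000 / ([((1+r)^n − 1)/r]) = A$26,524.76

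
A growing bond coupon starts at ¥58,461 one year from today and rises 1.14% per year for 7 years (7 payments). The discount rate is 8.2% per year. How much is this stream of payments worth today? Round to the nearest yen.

Periodic rate r = 0.082 per year.
Growing ordinary annuity: PV = PMT₁ × [1 − ((1+g)/(1+r))^n] / (r − g) = 58,461 × [1 − ((1+0.0114)/(1+r))^7] / (r − 0.0114) = ¥311,725.

¥311,725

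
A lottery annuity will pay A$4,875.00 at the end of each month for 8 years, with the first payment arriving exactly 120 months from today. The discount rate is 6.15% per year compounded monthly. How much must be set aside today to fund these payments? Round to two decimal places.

Ordinary annuity of 96 payments, first payment at period 120.
Periodic rate r = 0.0615/12 per month; n is counted in months.
The ordinary-annuity PV formula values the stream one period before the first payment (period 119); discount that back 119 periods:
PV₀ = 4,875 × [1 − (1+r)^−96] / r × (1+r)^−119 = A$200,785.36

A$200,785.36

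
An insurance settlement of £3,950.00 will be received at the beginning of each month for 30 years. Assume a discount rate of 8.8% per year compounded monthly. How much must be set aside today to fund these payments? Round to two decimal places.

£503,491.93

This is an annuity due: 360 payments of £3,950.00 at the beginning of each month.
Periodic rate r = 0.088/12 per month; n is counted in months.
PV = PMT × [(1 − (1+r)^−n)/r] × (1+r) = 3,950 × [1 − (1+r)^−360] / r × (1+r) = £503,491.93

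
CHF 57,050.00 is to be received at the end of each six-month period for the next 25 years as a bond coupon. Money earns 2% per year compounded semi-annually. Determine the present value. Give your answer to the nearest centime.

CHF 2,236,138.51

This is an ordinary annuity: 50 payments of CHF 57,050.00 at the end of each six-month period.
Periodic rate r = 0.02/2 per half-year; n is counted in half-years.
PV = PMT × [(1 − (1+r)^−n)/r] = 57,050 × [1 − (1+r)^−50] / r = CHF 2,236,138.51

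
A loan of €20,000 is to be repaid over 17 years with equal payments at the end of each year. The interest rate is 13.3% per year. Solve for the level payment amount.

€3,021.69

Level ordinary annuity; solve PV = PMT × [(1 − (1+r)^−n)/r] for PMT.
Periodic rate r = 0.133 per year.
With n = 17: PMT = 20,000 / ([(1 − (1+r)^−n)/r]) = €3,021.69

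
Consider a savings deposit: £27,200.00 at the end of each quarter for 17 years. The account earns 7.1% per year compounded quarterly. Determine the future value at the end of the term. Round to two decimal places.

£3,537,116.97

This is an ordinary annuity: 68 deposits of £27,200.00 at the end of each quarter.
Periodic rate r = 0.071/4 per quarter; n is counted in quarters.
FV = PMT × [((1+r)^n − 1)/r] = 27,200 × [(1+r)^68 − 1] / r = £3,537,116.97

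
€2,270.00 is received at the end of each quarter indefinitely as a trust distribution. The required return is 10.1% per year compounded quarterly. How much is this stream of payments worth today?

Periodic rate r = 0.101/4 per quarter.
Level perpetuity: PV = PMT / r = 2,270 / (0.101/4) = €89,900.99.

€89,900.99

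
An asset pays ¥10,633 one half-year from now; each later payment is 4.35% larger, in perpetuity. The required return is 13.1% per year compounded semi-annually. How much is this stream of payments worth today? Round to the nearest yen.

¥483,318

Periodic rate r = 0.131/2 per half-year.
Growing perpetuity (Gordon): PV = PMT₁ / (r − g) = 10,633 / (r − 0.0435) = ¥483,318.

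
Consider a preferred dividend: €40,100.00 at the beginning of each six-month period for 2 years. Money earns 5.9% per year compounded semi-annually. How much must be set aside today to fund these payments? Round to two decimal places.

This is an annuity due: 4 payments of €40,100.00 at the beginning of each six-month period.
Periodic rate r = 0.059/2 per half-year; n is counted in half-years.
PV = PMT × [(1 − (1+r)^−n)/r] × (1+r) = 40,100 × [1 − (1+r)^−4] / r × (1+r) = €153,636.44

€153,636.44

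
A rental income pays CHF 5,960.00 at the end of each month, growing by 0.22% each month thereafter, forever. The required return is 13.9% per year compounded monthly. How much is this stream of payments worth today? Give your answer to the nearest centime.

Periodic rate r = 0.139/12 per month.
Growing perpetuity (Gordon): PV = PMT₁ / (r − g) = 5,960 / (r − 0.0022) = CHF 635,168.74.

CHF 635,168.74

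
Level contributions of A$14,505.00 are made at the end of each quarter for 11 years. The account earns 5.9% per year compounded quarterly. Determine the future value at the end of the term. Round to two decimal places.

This is an ordinary annuity: 44 deposits of A$14,505.00 at the end of each quarter.
Periodic rate r = 0.059/4 per quarter; n is counted in quarters.
FV = PMT × [((1+r)^n − 1)/r] = 14,505 × [(1+r)^44 − 1] / r = A$889,552.27

A$889,552.27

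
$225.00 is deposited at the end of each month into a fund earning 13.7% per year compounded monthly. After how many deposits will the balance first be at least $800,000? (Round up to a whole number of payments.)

Periodic rate r = 0.137/12 per month; n is counted in months.
Ordinary annuity FV: 800,000 = 225 × [((1+r)^n − 1)/r].
(1+r)^n = 1 + 800,000 × r / 225, so n = ln(1 + 800,000·r/225) / ln(1+r) = 328.39.
Round up to a whole number of payments: n = 329.

329 payments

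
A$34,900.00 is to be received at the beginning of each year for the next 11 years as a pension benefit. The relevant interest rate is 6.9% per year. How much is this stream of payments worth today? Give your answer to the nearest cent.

A$281,160.10

This is an annuity due: 11 payments of A$34,900.00 at the beginning of each year.
Periodic rate r = 0.069 per year.
PV = PMT × [(1 − (1+r)^−n)/r] × (1+r) = 34,900 × [1 − (1+r)^−11] / r × (1+r) = A$281,160.10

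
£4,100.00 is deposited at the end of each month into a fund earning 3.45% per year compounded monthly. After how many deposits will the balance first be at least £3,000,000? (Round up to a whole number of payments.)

Periodic rate r = 0.0345/12 per month; n is counted in months.
Ordinary annuity FV: 3,000,000 = 4,100 × [((1+r)^n − 1)/r].
(1+r)^n = 1 + 3,000,000 × r / 4,100, so n = ln(1 + 3,000,000·r/4,100) / ln(1+r) = 394.51.
Round up to a whole number of payments: n = 395.

395 payments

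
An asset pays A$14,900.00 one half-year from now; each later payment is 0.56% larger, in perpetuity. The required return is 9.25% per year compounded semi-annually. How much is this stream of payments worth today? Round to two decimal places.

Periodic rate r = 0.0925/2 per half-year.
Growing perpetuity (Gordon): PV = PMT₁ / (r − g) = 14,900 / (r − 0.0056) = A$366,543.67.

A$366,543.67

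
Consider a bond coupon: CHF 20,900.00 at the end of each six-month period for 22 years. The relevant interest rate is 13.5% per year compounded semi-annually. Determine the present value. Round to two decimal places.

This is an ordinary annuity: 44 payments of CHF 20,900.00 at the end of each six-month period.
Periodic rate r = 0.135/2 per half-year; n is counted in half-years.
PV = PMT × [(1 − (1+r)^−n)/r] = 20,900 × [1 − (1+r)^−44] / r = CHF 292,145.03

CHF 292,145.03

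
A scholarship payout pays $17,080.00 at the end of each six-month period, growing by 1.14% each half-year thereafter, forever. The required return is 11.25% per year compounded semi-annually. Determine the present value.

$380,824.97

Periodic rate r = 0.1125/2 per half-year.
Growing perpetuity (Gordon): PV = PMT₁ / (r − g) = 17,080 / (r − 0.0114) = $380,824.97.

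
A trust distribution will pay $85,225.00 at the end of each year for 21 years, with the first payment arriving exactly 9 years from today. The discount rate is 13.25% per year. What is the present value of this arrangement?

$220,281.08

Ordinary annuity of 21 payments, first payment at period 9.
Periodic rate r = 0.1325 per year.
The ordinary-annuity PV formula values the stream one period before the first payment (period 8); discount that back 8 periods:
PV₀ = 85,225 × [1 − (1+r)^−21] / r × (1+r)^−8 = $220,281.08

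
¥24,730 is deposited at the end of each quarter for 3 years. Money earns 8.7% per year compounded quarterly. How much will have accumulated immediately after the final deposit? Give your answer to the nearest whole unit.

This is an ordinary annuity: 12 deposits of ¥24,730 at the end of each quarter.
Periodic rate r = 0.087/4 per quarter; n is counted in quarters.
FV = PMT × [((1+r)^n − 1)/r] = 24,730 × [(1+r)^12 − 1] / r = ¥334,964

¥334,964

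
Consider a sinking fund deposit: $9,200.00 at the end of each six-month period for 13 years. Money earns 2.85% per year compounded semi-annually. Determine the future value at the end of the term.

This is an ordinary annuity: 26 deposits of $9,200.00 at the end of each six-month period.
Periodic rate r = 0.0285/2 per half-year; n is counted in half-years.
FV = PMT × [((1+r)^n − 1)/r] = 9,200 × [(1+r)^26 − 1] / r = $287,089.00

$287,089.00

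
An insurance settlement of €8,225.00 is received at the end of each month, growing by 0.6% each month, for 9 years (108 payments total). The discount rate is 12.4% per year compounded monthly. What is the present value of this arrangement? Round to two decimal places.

€704,885.54

Periodic rate r = 0.124/12 per month; n is counted in months.
Growing ordinary annuity: PV = PMT₁ × [1 − ((1+g)/(1+r))^n] / (r − g) = 8,225 × [1 − ((1+0.006)/(1+r))^108] / (r − 0.006) = €704,885.54.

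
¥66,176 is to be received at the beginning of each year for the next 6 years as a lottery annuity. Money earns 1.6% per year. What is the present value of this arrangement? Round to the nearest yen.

This is an annuity due: 6 payments of ¥66,176 at the beginning of each year.
Periodic rate r = 0.016 per year.
PV = PMT × [(1 − (1+r)^−n)/r] × (1+r) = 66,176 × [1 − (1+r)^−6] / r × (1+r) = ¥381,748

¥381,748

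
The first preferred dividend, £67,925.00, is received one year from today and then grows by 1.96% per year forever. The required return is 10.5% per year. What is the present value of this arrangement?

£795,374.71

Periodic rate r = 0.105 per year.
Growing perpetuity (Gordon): PV = PMT₁ / (r − g) = 67,925 / (r − 0.0196) = £795,374.71.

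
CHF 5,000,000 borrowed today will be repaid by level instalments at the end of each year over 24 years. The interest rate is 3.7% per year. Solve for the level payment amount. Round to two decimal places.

CHF 317,939.65

Level ordinary annuity; solve PV = PMT × [(1 − (1+r)^−n)/r] for PMT.
Periodic rate r = 0.037 per year.
With n = 24: PMT = 5,000,000 / ([(1 − (1+r)^−n)/r]) = CHF 317,939.65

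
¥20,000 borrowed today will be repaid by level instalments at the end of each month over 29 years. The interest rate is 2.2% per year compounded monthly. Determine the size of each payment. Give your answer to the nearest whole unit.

¥78

Level ordinary annuity; solve PV = PMT × [(1 − (1+r)^−n)/r] for PMT.
Periodic rate r = 0.022/12 per month; n is counted in months.
With n = 348: PMT = 20,000 / ([(1 − (1+r)^−n)/r]) = ¥78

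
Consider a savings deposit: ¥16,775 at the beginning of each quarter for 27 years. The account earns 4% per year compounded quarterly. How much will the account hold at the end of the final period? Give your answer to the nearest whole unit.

This is an annuity due: 108 deposits of ¥16,775 at the beginning of each quarter.
Periodic rate r = 0.04/4 per quarter; n is counted in quarters.
FV = PMT × [((1+r)^n − 1)/r] × (1+r) = 16,775 × [(1+r)^108 − 1] / r × (1+r) = ¥3,268,131

¥3,268,131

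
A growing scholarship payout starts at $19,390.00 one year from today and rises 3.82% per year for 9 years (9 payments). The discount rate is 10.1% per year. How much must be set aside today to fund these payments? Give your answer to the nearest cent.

$126,762.10

Periodic rate r = 0.101 per year.
Growing ordinary annuity: PV = PMT₁ × [1 − ((1+g)/(1+r))^n] / (r − g) = 19,390 × [1 − ((1+0.0382)/(1+r))^9] / (r − 0.0382) = $126,762.10.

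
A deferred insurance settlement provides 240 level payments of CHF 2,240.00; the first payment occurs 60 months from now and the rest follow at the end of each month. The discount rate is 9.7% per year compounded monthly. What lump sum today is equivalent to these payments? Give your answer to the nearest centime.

CHF 147,373.98

Ordinary annuity of 240 payments, first payment at period 60.
Periodic rate r = 0.097/12 per month; n is counted in months.
The ordinary-annuity PV formula values the stream one period before the first payment (period 59); discount that back 59 periods:
PV₀ = 2,240 × [1 − (1+r)^−240] / r × (1+r)^−59 = CHF 147,373.98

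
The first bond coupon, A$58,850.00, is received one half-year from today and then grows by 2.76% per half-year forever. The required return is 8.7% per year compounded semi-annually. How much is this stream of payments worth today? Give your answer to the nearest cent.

A$3,701,257.86

Periodic rate r = 0.087/2 per half-year.
Growing perpetuity (Gordon): PV = PMT₁ / (r − g) = 58,850 / (r − 0.0276) = A$3,701,257.86.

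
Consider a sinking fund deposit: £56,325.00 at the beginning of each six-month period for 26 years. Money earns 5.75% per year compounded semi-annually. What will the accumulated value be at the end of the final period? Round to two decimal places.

£6,784,597.96

This is an annuity due: 52 deposits of £56,325.00 at the beginning of each six-month period.
Periodic rate r = 0.0575/2 per half-year; n is counted in half-years.
FV = PMT × [((1+r)^n − 1)/r] × (1+r) = 56,325 × [(1+r)^52 − 1] / r × (1+r) = £6,784,597.96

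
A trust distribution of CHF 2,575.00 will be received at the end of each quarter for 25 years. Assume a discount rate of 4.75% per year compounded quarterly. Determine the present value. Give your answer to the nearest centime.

This is an ordinary annuity: 100 payments of CHF 2,575.00 at the end of each quarter.
Periodic rate r = 0.0475/4 per quarter; n is counted in quarters.
PV = PMT × [(1 − (1+r)^−n)/r] = 2,575 × [1 − (1+r)^−100] / r = CHF 150,244.75

CHF 150,244.75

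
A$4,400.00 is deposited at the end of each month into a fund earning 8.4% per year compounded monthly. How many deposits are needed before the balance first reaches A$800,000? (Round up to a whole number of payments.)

Periodic rate r = 0.084/12 per month; n is counted in months.
Ordinary annuity FV: 800,000 = 4,400 × [((1+r)^n − 1)/r].
(1+r)^n = 1 + 800,000 × r / 4,400, so n = ln(1 + 800,000·r/4,400) / ln(1+r) = 117.69.
Round up to a whole number of payments: n = 118.

118 payments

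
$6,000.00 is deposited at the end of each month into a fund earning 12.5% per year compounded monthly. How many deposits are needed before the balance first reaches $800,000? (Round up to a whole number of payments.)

85 payments

Periodic rate r = 0.125/12 per month; n is counted in months.
Ordinary annuity FV: 800,000 = 6,000 × [((1+r)^n − 1)/r].
(1+r)^n = 1 + 800,000 × r / 6,000, so n = ln(1 + 800,000·r/6,000) / ln(1+r) = 84.03.
Round up to a whole number of payments: n = 85.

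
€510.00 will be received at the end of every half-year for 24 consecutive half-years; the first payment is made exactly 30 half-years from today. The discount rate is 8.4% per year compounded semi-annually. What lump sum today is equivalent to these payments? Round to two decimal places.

€2,310.69

Ordinary annuity of 24 payments, first payment at period 30.
Periodic rate r = 0.084/2 per half-year; n is counted in half-years.
The ordinary-annuity PV formula values the stream one period before the first payment (period 29); discount that back 29 periods:
PV₀ = 510 × [1 − (1+r)^−24] / r × (1+r)^−29 = €2,310.69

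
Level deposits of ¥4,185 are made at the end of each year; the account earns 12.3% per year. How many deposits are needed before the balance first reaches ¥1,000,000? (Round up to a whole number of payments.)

Periodic rate r = 0.123 per year.
Ordinary annuity FV: 1,000,000 = 4,185 × [((1+r)^n − 1)/r].
(1+r)^n = 1 + 1,000,000 × r / 4,185, so n = ln(1 + 1,000,000·r/4,185) / ln(1+r) = 29.43.
Round up to a whole number of payments: n = 30.

30 payments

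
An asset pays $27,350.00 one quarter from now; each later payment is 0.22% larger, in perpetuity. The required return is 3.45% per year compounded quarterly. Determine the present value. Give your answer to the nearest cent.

$4,256,809.34

Periodic rate r = 0.0345/4 per quarter.
Growing perpetuity (Gordon): PV = PMT₁ / (r − g) = 27,350 / (r − 0.0022) = $4,256,809.34.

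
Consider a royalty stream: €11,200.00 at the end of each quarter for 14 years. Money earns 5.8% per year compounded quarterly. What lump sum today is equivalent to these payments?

This is an ordinary annuity: 56 payments of €11,200.00 at the end of each quarter.
Periodic rate r = 0.058/4 per quarter; n is counted in quarters.
PV = PMT × [(1 − (1+r)^−n)/r] = 11,200 × [1 − (1+r)^−56] / r = €427,480.48

€427,480.48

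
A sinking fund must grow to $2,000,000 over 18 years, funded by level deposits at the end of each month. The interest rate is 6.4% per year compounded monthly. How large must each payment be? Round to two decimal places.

Level ordinary annuity; solve FV = PMT × [((1+r)^n − 1)/r] for PMT.
Periodic rate r = 0.064/12 per month; n is counted in months.
With n = 216: PMT = 2,000,000 / ([((1+r)^n − 1)/r]) = $4,950.09

$4,950.09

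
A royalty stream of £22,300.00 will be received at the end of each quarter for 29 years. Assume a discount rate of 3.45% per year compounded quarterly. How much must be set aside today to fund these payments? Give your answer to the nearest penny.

£1,630,740.56

This is an ordinary annuity: 116 payments of £22,300.00 at the end of each quarter.
Periodic rate r = 0.0345/4 per quarter; n is counted in quarters.
PV = PMT × [(1 − (1+r)^−n)/r] = 22,300 × [1 − (1+r)^−116] / r = £1,630,740.56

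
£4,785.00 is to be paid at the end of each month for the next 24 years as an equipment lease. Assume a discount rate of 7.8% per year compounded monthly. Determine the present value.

This is an ordinary annuity: 288 payments of £4,785.00 at the end of each month.
Periodic rate r = 0.078/12 per month; n is counted in months.
PV = PMT × [(1 − (1+r)^−n)/r] = 4,785 × [1 − (1+r)^−288] / r = £622,233.80

£622,233.80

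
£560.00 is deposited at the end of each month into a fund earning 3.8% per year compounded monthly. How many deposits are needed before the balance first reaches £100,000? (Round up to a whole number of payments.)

Periodic rate r = 0.038/12 per month; n is counted in months.
Ordinary annuity FV: 100,000 = 560 × [((1+r)^n − 1)/r].
(1+r)^n = 1 + 100,000 × r / 560, so n = ln(1 + 100,000·r/560) / ln(1+r) = 141.76.
Round up to a whole number of payments: n = 142.

142 payments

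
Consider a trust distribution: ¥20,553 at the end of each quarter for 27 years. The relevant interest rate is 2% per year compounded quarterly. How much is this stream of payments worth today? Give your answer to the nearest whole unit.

This is an ordinary annuity: 108 payments of ¥20,553 at the end of each quarter.
Periodic rate r = 0.02/4 per quarter; n is counted in quarters.
PV = PMT × [(1 − (1+r)^−n)/r] = 20,553 × [1 − (1+r)^−108] / r = ¥1,711,930

¥1,711,930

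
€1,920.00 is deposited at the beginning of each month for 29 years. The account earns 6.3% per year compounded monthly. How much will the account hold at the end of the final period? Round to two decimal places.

This is an annuity due: 348 deposits of €1,920.00 at the beginning of each month.
Periodic rate r = 0.063/12 per month; n is counted in months.
FV = PMT × [((1+r)^n − 1)/r] × (1+r) = 1,920 × [(1+r)^348 − 1] / r × (1+r) = €1,906,397.15

€1,906,397.15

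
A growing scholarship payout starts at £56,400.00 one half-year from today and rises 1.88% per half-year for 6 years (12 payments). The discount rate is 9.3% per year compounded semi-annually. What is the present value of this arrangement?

Periodic rate r = 0.093/2 per half-year; n is counted in half-years.
Growing ordinary annuity: PV = PMT₁ × [1 − ((1+g)/(1+r))^n] / (r − g) = 56,400 × [1 − ((1+0.0188)/(1+r))^12] / (r − 0.0188) = £560,408.89.

£560,408.89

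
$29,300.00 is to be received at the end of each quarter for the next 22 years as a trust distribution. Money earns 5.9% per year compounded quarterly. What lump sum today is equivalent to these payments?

$1,438,821.91

This is an ordinary annuity: 88 payments of $29,300.00 at the end of each quarter.
Periodic rate r = 0.059/4 per quarter; n is counted in quarters.
PV = PMT × [(1 − (1+r)^−n)/r] = 29,300 × [1 − (1+r)^−88] / r = $1,438,821.91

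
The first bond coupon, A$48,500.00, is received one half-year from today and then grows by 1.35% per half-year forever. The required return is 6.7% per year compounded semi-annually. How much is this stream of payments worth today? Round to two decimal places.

Periodic rate r = 0.067/2 per half-year.
Growing perpetuity (Gordon): PV = PMT₁ / (r − g) = 48,500 / (r − 0.0135) = A$2,425,000.00.

A$2,425,000.00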